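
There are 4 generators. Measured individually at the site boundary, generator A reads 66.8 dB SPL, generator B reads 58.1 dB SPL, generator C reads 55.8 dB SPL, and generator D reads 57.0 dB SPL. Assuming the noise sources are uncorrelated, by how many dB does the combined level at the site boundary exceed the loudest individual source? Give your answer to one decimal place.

Add the sources as powers (linear), then convert back to dB:
L_total = 10·log₁₀(10^(66.8/10) + 10^(58.1/10) + 10^(55.8/10) + 10^(57.0/10)) = 68.00 dB SPL.
Excess over the loudest (66.8 dB): 68.00 − 66.8 = 1.2 dB.

1.2 dB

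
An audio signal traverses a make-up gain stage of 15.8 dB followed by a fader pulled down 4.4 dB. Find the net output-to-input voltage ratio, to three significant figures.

3.72

Net gain = 15.8 + (−4.4) = 11.4 dB.
Voltage ratio = 10^(11.4/20) = 3.72.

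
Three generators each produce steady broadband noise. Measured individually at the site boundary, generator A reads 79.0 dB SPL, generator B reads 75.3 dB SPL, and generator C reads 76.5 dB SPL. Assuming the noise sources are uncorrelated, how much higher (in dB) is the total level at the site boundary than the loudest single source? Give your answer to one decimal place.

3.0 dB

Uncorrelated sources add in intensity (power), not in dB.
L_total = 10·log₁₀(10^(79.0/10) + 10^(75.3/10) + 10^(76.5/10)) = 81.99 dB SPL.
Excess over the loudest (79.0 dB): 81.99 − 79.0 = 3.0 dB.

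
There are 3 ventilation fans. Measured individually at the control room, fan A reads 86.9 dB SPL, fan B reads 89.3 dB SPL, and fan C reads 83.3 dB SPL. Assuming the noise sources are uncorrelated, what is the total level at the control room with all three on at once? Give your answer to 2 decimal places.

Incoherent sources sum as intensities:
L_total = 10·log₁₀(10^(86.9/10) + 10^(89.3/10) + 10^(83.3/10)) = 10·log₁₀(1555000000) = 91.92 dB SPL.

91.92 dB SPL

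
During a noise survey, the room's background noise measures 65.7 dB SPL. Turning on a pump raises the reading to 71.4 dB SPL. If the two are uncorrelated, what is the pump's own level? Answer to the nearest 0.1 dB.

Background correction is a power subtraction:
L_src = 10·log₁₀(10^(71.4/10) − 10^(65.7/10)) = 10·log₁₀(10090000) = 70.0 dB SPL.

70.0 dB SPL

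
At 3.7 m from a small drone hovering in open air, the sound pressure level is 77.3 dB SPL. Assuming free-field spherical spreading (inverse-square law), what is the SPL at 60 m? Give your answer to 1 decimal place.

53.1 dB SPL

Inverse-square spreading gives ΔL = −20·log₁₀(d₂/d₁).
ΔL = −20·log₁₀(60/3.7) = -24.20 dB, so L₂ = 77.3 + (-24.20) = 53.1 dB SPL.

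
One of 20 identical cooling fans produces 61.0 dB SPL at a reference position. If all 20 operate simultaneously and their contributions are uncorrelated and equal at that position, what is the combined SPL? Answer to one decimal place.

74.0 dB SPL

20 equal incoherent sources raise the level by 10·log₁₀(20) = 13.01 dB.
L_total = 61.0 + 13.01 = 74.0 dB SPL.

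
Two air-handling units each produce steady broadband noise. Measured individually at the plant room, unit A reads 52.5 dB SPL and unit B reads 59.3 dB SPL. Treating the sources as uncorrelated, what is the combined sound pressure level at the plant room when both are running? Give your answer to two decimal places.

60.12 dB SPL

Incoherent sources sum as intensities:
L_total = 10·log₁₀(10^(52.5/10) + 10^(59.3/10)) = 10·log₁₀(1029000) = 60.12 dB SPL.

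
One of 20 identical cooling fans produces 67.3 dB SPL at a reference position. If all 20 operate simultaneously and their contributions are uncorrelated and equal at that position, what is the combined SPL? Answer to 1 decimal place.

80.3 dB SPL

20 equal incoherent sources raise the level by 10·log₁₀(20) = 13.01 dB.
L_total = 67.3 + 13.01 = 80.3 dB SPL.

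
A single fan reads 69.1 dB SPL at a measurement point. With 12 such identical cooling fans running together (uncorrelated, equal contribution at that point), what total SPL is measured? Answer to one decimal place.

79.9 dB SPL

12 equal incoherent sources raise the level by 10·log₁₀(12) = 10.79 dB.
L_total = 69.1 + 10.79 = 79.9 dB SPL.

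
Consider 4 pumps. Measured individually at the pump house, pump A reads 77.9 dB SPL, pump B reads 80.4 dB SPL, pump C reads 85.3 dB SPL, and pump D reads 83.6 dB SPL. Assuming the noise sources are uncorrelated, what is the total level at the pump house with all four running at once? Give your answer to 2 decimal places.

Add the sources as powers (linear), then convert back to dB:
L_total = 10·log₁₀(10^(77.9/10) + 10^(80.4/10) + 10^(85.3/10) + 10^(83.6/10)) = 10·log₁₀(739200000) = 88.69 dB SPL.

88.69 dB SPL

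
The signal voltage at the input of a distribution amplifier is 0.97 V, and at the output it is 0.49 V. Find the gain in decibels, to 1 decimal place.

Voltage is an amplitude quantity, so gain = 20·log₁₀(V_out/V_in).
20·log₁₀(0.49/0.97) = 20·log₁₀(0.5052) = -5.9 dB.

-5.9 dB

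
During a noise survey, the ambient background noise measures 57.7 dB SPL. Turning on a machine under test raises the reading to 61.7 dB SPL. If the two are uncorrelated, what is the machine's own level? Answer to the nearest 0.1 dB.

Background correction is a power subtraction:
L_src = 10·log₁₀(10^(61.7/10) − 10^(57.7/10)) = 10·log₁₀(890300) = 59.5 dB SPL.

59.5 dB SPL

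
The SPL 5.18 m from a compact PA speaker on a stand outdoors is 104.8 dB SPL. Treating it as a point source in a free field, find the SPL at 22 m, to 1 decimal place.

92.2 dB SPL

Inverse-square spreading gives ΔL = −20·log₁₀(d₂/d₁).
ΔL = −20·log₁₀(22/5.18) = -12.56 dB, so L₂ = 104.8 + (-12.56) = 92.2 dB SPL.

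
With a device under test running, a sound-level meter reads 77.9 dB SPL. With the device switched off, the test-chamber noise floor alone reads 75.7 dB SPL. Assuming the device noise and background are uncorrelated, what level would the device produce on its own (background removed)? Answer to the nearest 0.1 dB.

Remove the background by subtracting linear intensities:
L_src = 10·log₁₀(10^(77.9/10) − 10^(75.7/10)) = 10·log₁₀(24510000) = 73.9 dB SPL.

73.9 dB SPL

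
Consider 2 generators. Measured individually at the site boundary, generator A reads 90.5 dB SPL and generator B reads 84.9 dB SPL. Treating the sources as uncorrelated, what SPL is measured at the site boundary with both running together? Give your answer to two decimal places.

91.56 dB SPL

Add the sources as powers (linear), then convert back to dB:
L_total = 10·log₁₀(10^(90.5/10) + 10^(84.9/10)) = 10·log₁₀(1431000000) = 91.56 dB SPL.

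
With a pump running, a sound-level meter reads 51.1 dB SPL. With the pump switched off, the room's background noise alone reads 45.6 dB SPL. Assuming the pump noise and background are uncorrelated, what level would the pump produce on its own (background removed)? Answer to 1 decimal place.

49.7 dB SPL

Subtract intensities: L_src = 10·log₁₀(10^(L_total/10) − 10^(L_bg/10)).
L_src = 10·log₁₀(10^(51.1/10) − 10^(45.6/10)) = 10·log₁₀(92520) = 49.7 dB SPL.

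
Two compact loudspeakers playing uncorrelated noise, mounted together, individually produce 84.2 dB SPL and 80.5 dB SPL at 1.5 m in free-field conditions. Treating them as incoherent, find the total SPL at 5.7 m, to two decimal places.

Combined at 1.5 m: 10·log₁₀(10^(84.2/10)+10^(80.5/10)) = 85.743 dB SPL.
Then apply −20·log₁₀(5.7/1.5) = -11.596 dB → 74.15 dB SPL.

74.15 dB SPL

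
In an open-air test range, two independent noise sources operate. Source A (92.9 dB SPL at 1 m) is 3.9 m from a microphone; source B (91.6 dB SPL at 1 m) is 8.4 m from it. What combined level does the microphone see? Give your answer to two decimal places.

At the listener: L_A = 92.9 − 20·log₁₀(3.9) = 81.079 dB; L_B = 91.6 − 20·log₁₀(8.4) = 73.114 dB.
Combined: 10·log₁₀(10^(81.079/10)+10^(73.114/10)) = 81.72 dB SPL.

81.72 dB SPL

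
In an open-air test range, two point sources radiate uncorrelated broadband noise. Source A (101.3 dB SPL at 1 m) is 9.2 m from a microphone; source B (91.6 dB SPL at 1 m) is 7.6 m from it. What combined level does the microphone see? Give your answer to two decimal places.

82.66 dB SPL

At the listener: L_A = 101.3 − 20·log₁₀(9.2) = 82.024 dB; L_B = 91.6 − 20·log₁₀(7.6) = 73.984 dB.
Combined: 10·log₁₀(10^(82.024/10)+10^(73.984/10)) = 82.66 dB SPL.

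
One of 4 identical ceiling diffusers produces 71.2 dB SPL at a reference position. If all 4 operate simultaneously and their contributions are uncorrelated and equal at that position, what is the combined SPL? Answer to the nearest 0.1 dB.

77.2 dB SPL

4 equal incoherent sources raise the level by 10·log₁₀(4) = 6.02 dB.
L_total = 71.2 + 6.02 = 77.2 dB SPL.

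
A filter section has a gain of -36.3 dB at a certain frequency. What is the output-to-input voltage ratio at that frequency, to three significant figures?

Voltage ratio = 10^(dB/20).
10^(-36.3/20) = 10^(-1.815) = 0.0153.

0.0153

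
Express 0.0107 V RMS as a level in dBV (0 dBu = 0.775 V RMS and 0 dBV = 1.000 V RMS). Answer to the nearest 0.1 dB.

-39.4 dBV

dBV = 20·log₁₀(V / 1.000 V).
20·log₁₀(0.0107/1.000) = -39.4 dBV.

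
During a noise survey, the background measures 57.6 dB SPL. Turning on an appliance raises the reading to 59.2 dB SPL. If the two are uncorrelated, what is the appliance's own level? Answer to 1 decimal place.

Background correction is a power subtraction:
L_src = 10·log₁₀(10^(59.2/10) − 10^(57.6/10)) = 10·log₁₀(256300) = 54.1 dB SPL.

54.1 dB SPL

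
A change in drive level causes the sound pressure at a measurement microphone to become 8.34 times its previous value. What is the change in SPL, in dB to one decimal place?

18.4 dB

Sound pressure is an amplitude quantity: ΔL = 20·log₁₀(p₂/p₁).
20·log₁₀(8.34) = 18.4 dB.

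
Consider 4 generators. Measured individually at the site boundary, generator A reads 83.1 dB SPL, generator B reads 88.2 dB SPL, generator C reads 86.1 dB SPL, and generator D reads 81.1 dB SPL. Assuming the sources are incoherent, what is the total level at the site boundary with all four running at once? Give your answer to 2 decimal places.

91.46 dB SPL

Uncorrelated sources add in intensity (power), not in dB.
L_total = 10·log₁₀(10^(83.1/10) + 10^(88.2/10) + 10^(86.1/10) + 10^(81.1/10)) = 10·log₁₀(1401000000) = 91.46 dB SPL.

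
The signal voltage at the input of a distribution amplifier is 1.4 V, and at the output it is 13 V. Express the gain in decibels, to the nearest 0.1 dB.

19.4 dB

Voltage ratio → dB uses the 20·log₁₀ form:
20·log₁₀(13/1.4) = 20·log₁₀(9.286) = 19.4 dB.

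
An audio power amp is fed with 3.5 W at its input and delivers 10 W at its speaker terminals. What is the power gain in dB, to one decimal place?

4.6 dB

Power is a power quantity, so gain = 10·log₁₀(P_out/P_in).
10·log₁₀(10/3.5) = 10·log₁₀(2.857) = 4.6 dB.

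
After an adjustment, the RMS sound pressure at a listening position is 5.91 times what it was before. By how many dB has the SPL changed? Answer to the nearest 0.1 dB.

15.4 dB

SPL change from a pressure ratio uses the 20·log₁₀ form:
20·log₁₀(5.91) = 15.4 dB.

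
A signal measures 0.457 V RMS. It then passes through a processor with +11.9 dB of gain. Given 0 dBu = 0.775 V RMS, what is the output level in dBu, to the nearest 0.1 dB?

Input level: 20·log₁₀(0.457/0.775) = -4.59 dBu.
Output: -4.59 + 11.9 = +7.3 dBu.

+7.3 dBu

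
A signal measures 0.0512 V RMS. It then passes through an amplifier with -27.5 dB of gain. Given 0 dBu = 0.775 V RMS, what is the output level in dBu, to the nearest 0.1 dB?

Input level: 20·log₁₀(0.0512/0.775) = -23.60 dBu.
Output: -23.60 − 27.5 = -51.1 dBu.

-51.1 dBu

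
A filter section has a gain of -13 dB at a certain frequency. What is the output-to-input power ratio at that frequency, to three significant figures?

0.0501

Power ratio = 10^(dB/10).
10^(-13/10) = 10^(-1.300) = 0.0501.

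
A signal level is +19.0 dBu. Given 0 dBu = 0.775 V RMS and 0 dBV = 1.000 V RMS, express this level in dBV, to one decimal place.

+16.8 dBV

The offset between the scales is 20·log₁₀(0.775/1.000) = −2.214 dB.
So dBV = +19.0 − 2.214 = +16.8 dBV.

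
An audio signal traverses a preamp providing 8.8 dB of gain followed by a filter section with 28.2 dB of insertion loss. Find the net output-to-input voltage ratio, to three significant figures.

Net gain = 8.8 + (−28.2) = -19.4 dB.
Voltage ratio = 10^(-19.4/20) = 0.107.

0.107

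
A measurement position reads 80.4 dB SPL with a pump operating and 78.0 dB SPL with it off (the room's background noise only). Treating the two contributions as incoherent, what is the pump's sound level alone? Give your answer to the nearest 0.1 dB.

76.7 dB SPL

Remove the background by subtracting linear intensities:
L_src = 10·log₁₀(10^(80.4/10) − 10^(78.0/10)) = 10·log₁₀(46550000) = 76.7 dB SPL.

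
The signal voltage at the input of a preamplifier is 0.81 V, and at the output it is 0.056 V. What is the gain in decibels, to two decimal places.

-23.21 dB

For a voltage ratio, dB = 20·log₁₀(V₂/V₁).
20·log₁₀(0.056/0.81) = 20·log₁₀(0.06914) = -23.21 dB.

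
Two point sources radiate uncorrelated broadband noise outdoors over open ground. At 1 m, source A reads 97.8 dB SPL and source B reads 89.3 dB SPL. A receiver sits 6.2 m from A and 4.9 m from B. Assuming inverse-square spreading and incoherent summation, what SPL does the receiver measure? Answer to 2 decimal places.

At the listener: L_A = 97.8 − 20·log₁₀(6.2) = 81.952 dB; L_B = 89.3 − 20·log₁₀(4.9) = 75.496 dB.
Combined: 10·log₁₀(10^(81.952/10)+10^(75.496/10)) = 82.84 dB SPL.

82.84 dB SPL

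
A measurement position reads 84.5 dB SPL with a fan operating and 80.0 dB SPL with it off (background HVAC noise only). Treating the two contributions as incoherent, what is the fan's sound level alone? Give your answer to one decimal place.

82.6 dB SPL

Background correction is a power subtraction:
L_src = 10·log₁₀(10^(84.5/10) − 10^(80.0/10)) = 10·log₁₀(181800000) = 82.6 dB SPL.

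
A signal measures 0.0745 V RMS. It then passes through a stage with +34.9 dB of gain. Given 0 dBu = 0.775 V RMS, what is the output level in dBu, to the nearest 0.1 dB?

Input level: 20·log₁₀(0.0745/0.775) = -20.34 dBu.
Output: -20.34 + 34.9 = +14.6 dBu.

+14.6 dBu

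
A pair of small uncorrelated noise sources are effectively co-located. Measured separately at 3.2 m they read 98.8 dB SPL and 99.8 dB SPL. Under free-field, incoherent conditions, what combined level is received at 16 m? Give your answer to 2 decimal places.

88.36 dB SPL

Combined at 3.2 m: 10·log₁₀(10^(98.8/10)+10^(99.8/10)) = 102.339 dB SPL.
Then apply −20·log₁₀(16/3.2) = -13.979 dB → 88.36 dB SPL.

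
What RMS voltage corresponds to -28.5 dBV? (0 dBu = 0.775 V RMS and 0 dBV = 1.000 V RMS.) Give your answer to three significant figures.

V = 1.000 V × 10^(-28.5/20).
= 1.000 × 0.03758 = 0.0376 V.

0.0376 V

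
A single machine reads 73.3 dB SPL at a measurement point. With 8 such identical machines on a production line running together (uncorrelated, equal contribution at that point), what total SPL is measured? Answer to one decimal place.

82.3 dB SPL

8 equal incoherent sources raise the level by 10·log₁₀(8) = 9.03 dB.
L_total = 73.3 + 9.03 = 82.3 dB SPL.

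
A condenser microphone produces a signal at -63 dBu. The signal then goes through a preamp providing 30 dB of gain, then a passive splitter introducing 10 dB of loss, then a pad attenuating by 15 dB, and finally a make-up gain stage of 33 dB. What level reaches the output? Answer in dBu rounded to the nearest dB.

-25 dBu

In dB, series stages simply add:
-63 + 30 − 10 − 15 + 33 = -25 dBu.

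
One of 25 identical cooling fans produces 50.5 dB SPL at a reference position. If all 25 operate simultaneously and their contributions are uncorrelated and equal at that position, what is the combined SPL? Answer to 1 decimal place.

64.5 dB SPL

25 equal incoherent sources raise the level by 10·log₁₀(25) = 13.98 dB.
L_total = 50.5 + 13.98 = 64.5 dB SPL.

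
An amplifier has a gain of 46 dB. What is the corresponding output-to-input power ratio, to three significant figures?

Power ratio = 10^(dB/10).
10^(46/10) = 10^(4.600) = 39800.

39800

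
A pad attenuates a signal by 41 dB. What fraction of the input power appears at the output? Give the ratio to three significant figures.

Power ratio = 10^(dB/10).
10^(-41/10) = 10^(-4.100) = 0.0000794.

0.0000794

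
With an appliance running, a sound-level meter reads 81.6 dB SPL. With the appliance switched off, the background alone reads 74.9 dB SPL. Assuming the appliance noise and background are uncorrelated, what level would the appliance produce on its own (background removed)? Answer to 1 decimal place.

Background correction is a power subtraction:
L_src = 10·log₁₀(10^(81.6/10) − 10^(74.9/10)) = 10·log₁₀(113600000) = 80.6 dB SPL.

80.6 dB SPL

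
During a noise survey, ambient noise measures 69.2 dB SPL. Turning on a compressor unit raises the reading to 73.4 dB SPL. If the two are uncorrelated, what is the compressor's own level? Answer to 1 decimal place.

Subtract intensities: L_src = 10·log₁₀(10^(L_total/10) − 10^(L_bg/10)).
L_src = 10·log₁₀(10^(73.4/10) − 10^(69.2/10)) = 10·log₁₀(13560000) = 71.3 dB SPL.

71.3 dB SPL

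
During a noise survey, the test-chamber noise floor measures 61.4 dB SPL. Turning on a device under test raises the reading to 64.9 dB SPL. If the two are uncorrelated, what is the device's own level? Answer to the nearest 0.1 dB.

Background correction is a power subtraction:
L_src = 10·log₁₀(10^(64.9/10) − 10^(61.4/10)) = 10·log₁₀(1710000) = 62.3 dB SPL.

62.3 dB SPL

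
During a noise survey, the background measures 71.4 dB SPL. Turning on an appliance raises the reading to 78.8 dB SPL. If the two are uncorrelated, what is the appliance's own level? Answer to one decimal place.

77.9 dB SPL

Remove the background by subtracting linear intensities:
L_src = 10·log₁₀(10^(78.8/10) − 10^(71.4/10)) = 10·log₁₀(62050000) = 77.9 dB SPL.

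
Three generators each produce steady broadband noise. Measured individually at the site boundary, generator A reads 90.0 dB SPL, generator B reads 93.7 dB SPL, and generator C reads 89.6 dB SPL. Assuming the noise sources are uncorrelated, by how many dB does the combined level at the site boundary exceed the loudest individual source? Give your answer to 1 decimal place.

2.6 dB

Uncorrelated sources add in intensity (power), not in dB.
L_total = 10·log₁₀(10^(90.0/10) + 10^(93.7/10) + 10^(89.6/10)) = 96.29 dB SPL.
Excess over the loudest (93.7 dB): 96.29 − 93.7 = 2.6 dB.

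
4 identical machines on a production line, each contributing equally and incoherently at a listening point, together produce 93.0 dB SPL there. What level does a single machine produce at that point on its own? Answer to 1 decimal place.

4 equal incoherent sources add 10·log₁₀(4) = 6.02 dB over one source.
L_one = 93.0 − 6.02 = 87.0 dB SPL.

87.0 dB SPL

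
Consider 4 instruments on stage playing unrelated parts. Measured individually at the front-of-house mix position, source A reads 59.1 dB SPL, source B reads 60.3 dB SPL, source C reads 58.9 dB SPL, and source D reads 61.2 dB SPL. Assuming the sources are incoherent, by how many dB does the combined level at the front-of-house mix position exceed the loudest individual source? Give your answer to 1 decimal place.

4.8 dB

Uncorrelated sources add in intensity (power), not in dB.
L_total = 10·log₁₀(10^(59.1/10) + 10^(60.3/10) + 10^(58.9/10) + 10^(61.2/10)) = 66.00 dB SPL.
Excess over the loudest (61.2 dB): 66.00 − 61.2 = 4.8 dB.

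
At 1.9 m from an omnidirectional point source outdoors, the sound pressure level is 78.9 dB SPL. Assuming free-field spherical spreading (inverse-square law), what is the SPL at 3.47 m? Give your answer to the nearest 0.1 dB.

73.7 dB SPL

Inverse-square spreading gives ΔL = −20·log₁₀(d₂/d₁).
ΔL = −20·log₁₀(3.47/1.9) = -5.23 dB, so L₂ = 78.9 + (-5.23) = 73.7 dB SPL.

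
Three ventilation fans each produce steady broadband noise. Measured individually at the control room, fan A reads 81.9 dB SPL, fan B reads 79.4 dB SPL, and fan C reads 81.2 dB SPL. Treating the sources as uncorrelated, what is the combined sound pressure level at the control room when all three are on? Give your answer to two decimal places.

85.73 dB SPL

Uncorrelated sources add in intensity (power), not in dB.
L_total = 10·log₁₀(10^(81.9/10) + 10^(79.4/10) + 10^(81.2/10)) = 10·log₁₀(373800000) = 85.73 dB SPL.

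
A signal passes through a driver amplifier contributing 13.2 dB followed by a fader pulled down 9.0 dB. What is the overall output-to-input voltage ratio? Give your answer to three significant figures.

Net gain = 13.2 + (−9.0) = 4.2 dB.
Voltage ratio = 10^(4.2/20) = 1.62.

1.62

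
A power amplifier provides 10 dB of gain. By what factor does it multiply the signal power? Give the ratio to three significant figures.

Power ratio = 10^(dB/10).
10^(10/10) = 10^(1.000) = 10.0.

10.0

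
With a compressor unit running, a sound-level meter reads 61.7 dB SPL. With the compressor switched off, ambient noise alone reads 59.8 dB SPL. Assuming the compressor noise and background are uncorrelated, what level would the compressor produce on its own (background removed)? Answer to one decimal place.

Remove the background by subtracting linear intensities:
L_src = 10·log₁₀(10^(61.7/10) − 10^(59.8/10)) = 10·log₁₀(524100) = 57.2 dB SPL.

57.2 dB SPL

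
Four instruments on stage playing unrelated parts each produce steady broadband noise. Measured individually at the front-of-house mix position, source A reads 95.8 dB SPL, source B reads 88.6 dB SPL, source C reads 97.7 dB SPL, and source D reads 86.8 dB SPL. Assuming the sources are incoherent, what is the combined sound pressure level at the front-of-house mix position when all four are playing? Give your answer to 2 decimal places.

100.37 dB SPL

Add the sources as powers (linear), then convert back to dB:
L_total = 10·log₁₀(10^(95.8/10) + 10^(88.6/10) + 10^(97.7/10) + 10^(86.8/10)) = 10·log₁₀(10893000000) = 100.37 dB SPL.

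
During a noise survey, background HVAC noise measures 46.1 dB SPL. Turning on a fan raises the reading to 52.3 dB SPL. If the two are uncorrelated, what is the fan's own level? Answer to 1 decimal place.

51.1 dB SPL

Remove the background by subtracting linear intensities:
L_src = 10·log₁₀(10^(52.3/10) − 10^(46.1/10)) = 10·log₁₀(129100) = 51.1 dB SPL.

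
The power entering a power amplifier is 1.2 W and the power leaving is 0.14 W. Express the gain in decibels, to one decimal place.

For a power ratio, dB = 10·log₁₀(P₂/P₁).
10·log₁₀(0.14/1.2) = 10·log₁₀(0.1167) = -9.3 dB.

-9.3 dB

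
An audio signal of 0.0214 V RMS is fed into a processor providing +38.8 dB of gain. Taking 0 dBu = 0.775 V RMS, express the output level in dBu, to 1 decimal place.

+7.6 dBu

Input level: 20·log₁₀(0.0214/0.775) = -31.18 dBu.
Output: -31.18 + 38.8 = +7.6 dBu.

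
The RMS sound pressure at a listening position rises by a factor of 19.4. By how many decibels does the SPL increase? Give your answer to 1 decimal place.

25.8 dB

SPL change from a pressure ratio uses the 20·log₁₀ form:
20·log₁₀(19.4) = 25.8 dB.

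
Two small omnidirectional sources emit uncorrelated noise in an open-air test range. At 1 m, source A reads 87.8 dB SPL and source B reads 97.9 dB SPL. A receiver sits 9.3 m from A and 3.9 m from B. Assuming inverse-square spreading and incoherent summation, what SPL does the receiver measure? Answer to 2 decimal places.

At the listener: L_A = 87.8 − 20·log₁₀(9.3) = 68.430 dB; L_B = 97.9 − 20·log₁₀(3.9) = 86.079 dB.
Combined: 10·log₁₀(10^(68.430/10)+10^(86.079/10)) = 86.15 dB SPL.

86.15 dB SPL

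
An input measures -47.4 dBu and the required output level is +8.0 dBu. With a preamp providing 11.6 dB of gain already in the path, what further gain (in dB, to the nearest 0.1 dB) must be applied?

43.8 dB

The required make-up gain is the shortfall in the dB sum.
G = +8.0 − (-47.4) − 11.6 = 43.8 dB.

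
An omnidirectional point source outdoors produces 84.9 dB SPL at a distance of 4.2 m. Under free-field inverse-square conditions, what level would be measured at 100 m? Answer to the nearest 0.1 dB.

57.4 dB SPL

For a point source in a free field, ΔL = −20·log₁₀(d₂/d₁).
ΔL = −20·log₁₀(100/4.2) = -27.54 dB, so L₂ = 84.9 + (-27.54) = 57.4 dB SPL.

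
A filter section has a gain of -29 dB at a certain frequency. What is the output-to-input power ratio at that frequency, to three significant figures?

Power ratio = 10^(dB/10).
10^(-29/10) = 10^(-2.900) = 0.00126.

0.00126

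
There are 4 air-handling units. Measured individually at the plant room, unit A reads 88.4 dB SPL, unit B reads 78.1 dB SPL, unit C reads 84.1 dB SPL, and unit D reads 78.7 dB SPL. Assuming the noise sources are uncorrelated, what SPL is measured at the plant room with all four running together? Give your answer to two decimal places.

90.36 dB SPL

Uncorrelated sources add in intensity (power), not in dB.
L_total = 10·log₁₀(10^(88.4/10) + 10^(78.1/10) + 10^(84.1/10) + 10^(78.7/10)) = 10·log₁₀(1088000000) = 90.36 dB SPL.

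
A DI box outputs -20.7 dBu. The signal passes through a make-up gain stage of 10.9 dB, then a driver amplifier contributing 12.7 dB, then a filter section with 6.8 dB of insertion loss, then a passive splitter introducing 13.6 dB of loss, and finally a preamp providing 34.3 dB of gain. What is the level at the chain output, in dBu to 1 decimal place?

In dB, series stages simply add:
-20.7 + 10.9 + 12.7 − 6.8 − 13.6 + 34.3 = +16.8 dBu.

+16.8 dBu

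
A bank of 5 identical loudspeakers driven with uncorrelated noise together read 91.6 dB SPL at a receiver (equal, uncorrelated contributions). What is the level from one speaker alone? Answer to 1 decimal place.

5 equal incoherent sources add 10·log₁₀(5) = 6.99 dB over one source.
L_one = 91.6 − 6.99 = 84.6 dB SPL.

84.6 dB SPL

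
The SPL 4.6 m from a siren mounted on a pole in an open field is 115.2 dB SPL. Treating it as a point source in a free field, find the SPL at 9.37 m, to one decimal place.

109.0 dB SPL

Inverse-square spreading gives ΔL = −20·log₁₀(d₂/d₁).
ΔL = −20·log₁₀(9.37/4.6) = -6.18 dB, so L₂ = 115.2 + (-6.18) = 109.0 dB SPL.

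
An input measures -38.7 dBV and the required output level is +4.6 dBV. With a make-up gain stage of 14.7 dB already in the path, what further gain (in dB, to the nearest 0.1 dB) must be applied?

28.6 dB

The required make-up gain is the shortfall in the dB sum.
G = +4.6 − (-38.7) − 14.7 = 28.6 dB.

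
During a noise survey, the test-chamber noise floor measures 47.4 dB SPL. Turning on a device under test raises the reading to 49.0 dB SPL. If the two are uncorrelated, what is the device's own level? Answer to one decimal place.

Subtract intensities: L_src = 10·log₁₀(10^(L_total/10) − 10^(L_bg/10)).
L_src = 10·log₁₀(10^(49.0/10) − 10^(47.4/10)) = 10·log₁₀(24480) = 43.9 dB SPL.

43.9 dB SPL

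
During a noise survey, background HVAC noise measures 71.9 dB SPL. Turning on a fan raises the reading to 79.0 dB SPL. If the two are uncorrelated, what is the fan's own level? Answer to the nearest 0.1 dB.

78.1 dB SPL

Background correction is a power subtraction:
L_src = 10·log₁₀(10^(79.0/10) − 10^(71.9/10)) = 10·log₁₀(63940000) = 78.1 dB SPL.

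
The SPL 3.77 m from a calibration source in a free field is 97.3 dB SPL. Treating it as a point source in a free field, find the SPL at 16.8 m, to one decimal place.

84.3 dB SPL

For a point source in a free field, ΔL = −20·log₁₀(d₂/d₁).
ΔL = −20·log₁₀(16.8/3.77) = -12.98 dB, so L₂ = 97.3 + (-12.98) = 84.3 dB SPL.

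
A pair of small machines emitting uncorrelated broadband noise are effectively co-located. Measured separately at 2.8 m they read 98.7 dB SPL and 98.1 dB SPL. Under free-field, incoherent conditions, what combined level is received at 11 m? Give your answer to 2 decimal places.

89.54 dB SPL

Combined at 2.8 m: 10·log₁₀(10^(98.7/10)+10^(98.1/10)) = 101.421 dB SPL.
Then apply −20·log₁₀(11/2.8) = -11.885 dB → 89.54 dB SPL.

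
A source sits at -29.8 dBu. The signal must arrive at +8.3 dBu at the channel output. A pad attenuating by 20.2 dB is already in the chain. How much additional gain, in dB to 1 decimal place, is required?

58.3 dB

The required make-up gain is the shortfall in the dB sum.
G = +8.3 − (-29.8) + 20.2 = 58.3 dB.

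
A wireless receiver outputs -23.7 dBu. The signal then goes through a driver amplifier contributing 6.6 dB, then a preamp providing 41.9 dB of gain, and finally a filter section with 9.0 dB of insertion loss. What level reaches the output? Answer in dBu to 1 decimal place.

Gain stages sum in dB:
-23.7 + 6.6 + 41.9 − 9.0 = +15.8 dBu.

+15.8 dBu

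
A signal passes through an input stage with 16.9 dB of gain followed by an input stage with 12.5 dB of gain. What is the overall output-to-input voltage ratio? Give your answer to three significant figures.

29.5

Net gain = 16.9 + 12.5 = 29.4 dB.
Voltage ratio = 10^(29.4/20) = 29.5.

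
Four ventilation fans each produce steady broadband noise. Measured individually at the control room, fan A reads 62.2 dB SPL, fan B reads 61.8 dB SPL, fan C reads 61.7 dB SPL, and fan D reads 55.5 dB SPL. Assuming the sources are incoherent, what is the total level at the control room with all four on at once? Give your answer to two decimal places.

Incoherent sources sum as intensities:
L_total = 10·log₁₀(10^(62.2/10) + 10^(61.8/10) + 10^(61.7/10) + 10^(55.5/10)) = 10·log₁₀(5007000) = 67.00 dB SPL.

67.00 dB SPL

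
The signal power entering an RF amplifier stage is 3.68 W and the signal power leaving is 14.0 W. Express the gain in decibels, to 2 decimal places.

Power is a power quantity, so gain = 10·log₁₀(P_out/P_in).
10·log₁₀(14.0/3.68) = 10·log₁₀(3.804) = 5.80 dB.

5.80 dB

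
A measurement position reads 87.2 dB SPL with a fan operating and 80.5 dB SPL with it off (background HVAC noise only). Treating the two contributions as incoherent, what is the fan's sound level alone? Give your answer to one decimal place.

86.2 dB SPL

Subtract intensities: L_src = 10·log₁₀(10^(L_total/10) − 10^(L_bg/10)).
L_src = 10·log₁₀(10^(87.2/10) − 10^(80.5/10)) = 10·log₁₀(412600000) = 86.2 dB SPL.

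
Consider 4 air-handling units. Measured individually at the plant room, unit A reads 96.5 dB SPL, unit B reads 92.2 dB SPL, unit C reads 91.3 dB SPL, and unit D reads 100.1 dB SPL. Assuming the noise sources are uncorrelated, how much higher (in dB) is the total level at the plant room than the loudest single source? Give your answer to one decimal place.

2.4 dB

Incoherent sources sum as intensities:
L_total = 10·log₁₀(10^(96.5/10) + 10^(92.2/10) + 10^(91.3/10) + 10^(100.1/10)) = 102.48 dB SPL.
Excess over the loudest (100.1 dB): 102.48 − 100.1 = 2.4 dB.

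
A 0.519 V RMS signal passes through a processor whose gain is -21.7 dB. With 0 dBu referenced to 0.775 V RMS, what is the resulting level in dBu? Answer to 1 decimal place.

Input level: 20·log₁₀(0.519/0.775) = -3.48 dBu.
Output: -3.48 − 21.7 = -25.2 dBu.

-25.2 dBu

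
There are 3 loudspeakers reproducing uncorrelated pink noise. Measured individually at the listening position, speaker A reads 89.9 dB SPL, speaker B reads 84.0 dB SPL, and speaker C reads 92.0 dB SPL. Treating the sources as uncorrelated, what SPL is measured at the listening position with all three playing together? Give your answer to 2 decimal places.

Add the sources as powers (linear), then convert back to dB:
L_total = 10·log₁₀(10^(89.9/10) + 10^(84.0/10) + 10^(92.0/10)) = 10·log₁₀(2813000000) = 94.49 dB SPL.

94.49 dB SPL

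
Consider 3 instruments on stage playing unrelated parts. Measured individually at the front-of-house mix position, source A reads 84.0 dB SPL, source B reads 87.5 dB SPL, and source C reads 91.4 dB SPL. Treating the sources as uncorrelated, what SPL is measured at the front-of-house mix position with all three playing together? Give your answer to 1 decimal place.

93.4 dB SPL

Add the sources as powers (linear), then convert back to dB:
L_total = 10·log₁₀(10^(84.0/10) + 10^(87.5/10) + 10^(91.4/10)) = 10·log₁₀(2194000000) = 93.4 dB SPL.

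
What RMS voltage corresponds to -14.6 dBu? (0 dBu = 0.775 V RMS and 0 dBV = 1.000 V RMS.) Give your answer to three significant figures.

V = 0.775 V × 10^(-14.6/20).
= 0.775 × 0.1862 = 0.144 V.

0.144 V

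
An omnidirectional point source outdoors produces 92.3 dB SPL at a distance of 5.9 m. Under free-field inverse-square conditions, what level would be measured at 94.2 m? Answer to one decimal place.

Inverse-square spreading gives ΔL = −20·log₁₀(d₂/d₁).
ΔL = −20·log₁₀(94.2/5.9) = -24.06 dB, so L₂ = 92.3 + (-24.06) = 68.2 dB SPL.

68.2 dB SPL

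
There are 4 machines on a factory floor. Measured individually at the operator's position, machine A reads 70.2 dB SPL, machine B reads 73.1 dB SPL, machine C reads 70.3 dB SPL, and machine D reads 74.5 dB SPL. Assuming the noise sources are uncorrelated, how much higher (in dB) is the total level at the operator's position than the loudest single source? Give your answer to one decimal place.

Uncorrelated sources add in intensity (power), not in dB.
L_total = 10·log₁₀(10^(70.2/10) + 10^(73.1/10) + 10^(70.3/10) + 10^(74.5/10)) = 78.44 dB SPL.
Excess over the loudest (74.5 dB): 78.44 − 74.5 = 3.9 dB.

3.9 dB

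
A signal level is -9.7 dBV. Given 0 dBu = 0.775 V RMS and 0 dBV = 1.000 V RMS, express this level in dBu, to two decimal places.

-7.49 dBu

The offset between the scales is 20·log₁₀(0.775/1.000) = −2.214 dB.
So dBu = -9.7 + 2.214 = -7.49 dBu.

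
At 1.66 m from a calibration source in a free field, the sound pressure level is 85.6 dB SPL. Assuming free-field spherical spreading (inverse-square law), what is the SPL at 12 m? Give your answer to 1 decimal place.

68.4 dB SPL

For a point source in a free field, ΔL = −20·log₁₀(d₂/d₁).
ΔL = −20·log₁₀(12/1.66) = -17.18 dB, so L₂ = 85.6 + (-17.18) = 68.4 dB SPL.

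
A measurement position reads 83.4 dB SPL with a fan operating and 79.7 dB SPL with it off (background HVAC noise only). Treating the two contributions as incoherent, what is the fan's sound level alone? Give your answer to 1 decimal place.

81.0 dB SPL

Subtract intensities: L_src = 10·log₁₀(10^(L_total/10) − 10^(L_bg/10)).
L_src = 10·log₁₀(10^(83.4/10) − 10^(79.7/10)) = 10·log₁₀(125500000) = 81.0 dB SPL.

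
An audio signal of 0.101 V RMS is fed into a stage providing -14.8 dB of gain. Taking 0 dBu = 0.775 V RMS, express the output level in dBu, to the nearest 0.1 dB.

Input level: 20·log₁₀(0.101/0.775) = -17.70 dBu.
Output: -17.70 − 14.8 = -32.5 dBu.

-32.5 dBu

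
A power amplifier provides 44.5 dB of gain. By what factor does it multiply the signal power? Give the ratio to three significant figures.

28200

Power ratio = 10^(dB/10).
10^(44.5/10) = 10^(4.450) = 28200.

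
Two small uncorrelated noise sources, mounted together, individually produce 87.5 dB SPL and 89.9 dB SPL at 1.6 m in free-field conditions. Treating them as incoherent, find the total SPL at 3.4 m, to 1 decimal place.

85.3 dB SPL

Combined at 1.6 m: 10·log₁₀(10^(87.5/10)+10^(89.9/10)) = 91.87 dB SPL.
Then apply −20·log₁₀(3.4/1.6) = -6.55 dB → 85.3 dB SPL.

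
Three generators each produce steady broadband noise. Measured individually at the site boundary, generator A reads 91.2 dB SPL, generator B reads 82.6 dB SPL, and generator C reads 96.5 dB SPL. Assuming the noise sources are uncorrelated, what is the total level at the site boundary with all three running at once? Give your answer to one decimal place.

97.8 dB SPL

Incoherent sources sum as intensities:
L_total = 10·log₁₀(10^(91.2/10) + 10^(82.6/10) + 10^(96.5/10)) = 10·log₁₀(5967000000) = 97.8 dB SPL.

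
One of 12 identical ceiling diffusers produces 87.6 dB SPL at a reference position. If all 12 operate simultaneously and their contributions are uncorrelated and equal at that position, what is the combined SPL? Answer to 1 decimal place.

12 equal incoherent sources raise the level by 10·log₁₀(12) = 10.79 dB.
L_total = 87.6 + 10.79 = 98.4 dB SPL.

98.4 dB SPL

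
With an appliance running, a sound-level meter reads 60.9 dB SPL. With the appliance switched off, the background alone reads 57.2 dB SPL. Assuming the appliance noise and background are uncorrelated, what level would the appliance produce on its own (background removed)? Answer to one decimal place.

58.5 dB SPL

Subtract intensities: L_src = 10·log₁₀(10^(L_total/10) − 10^(L_bg/10)).
L_src = 10·log₁₀(10^(60.9/10) − 10^(57.2/10)) = 10·log₁₀(705500) = 58.5 dB SPL.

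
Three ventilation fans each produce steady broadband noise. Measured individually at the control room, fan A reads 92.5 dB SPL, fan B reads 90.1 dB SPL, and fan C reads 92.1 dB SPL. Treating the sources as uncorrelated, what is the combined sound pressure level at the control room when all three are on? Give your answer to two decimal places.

Uncorrelated sources add in intensity (power), not in dB.
L_total = 10·log₁₀(10^(92.5/10) + 10^(90.1/10) + 10^(92.1/10)) = 10·log₁₀(4423000000) = 96.46 dB SPL.

96.46 dB SPL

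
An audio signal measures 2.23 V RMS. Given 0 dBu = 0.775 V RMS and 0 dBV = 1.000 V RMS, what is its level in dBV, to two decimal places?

+6.97 dBV

dBV = 20·log₁₀(V / 1.000 V).
20·log₁₀(2.23/1.000) = +6.97 dBV.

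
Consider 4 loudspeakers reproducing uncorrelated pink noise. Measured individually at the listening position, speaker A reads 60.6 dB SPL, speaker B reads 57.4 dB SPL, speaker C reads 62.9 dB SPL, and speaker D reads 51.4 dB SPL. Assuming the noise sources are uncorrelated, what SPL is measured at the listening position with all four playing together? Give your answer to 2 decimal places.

Incoherent sources sum as intensities:
L_total = 10·log₁₀(10^(60.6/10) + 10^(57.4/10) + 10^(62.9/10) + 10^(51.4/10)) = 10·log₁₀(3786000) = 65.78 dB SPL.

65.78 dB SPL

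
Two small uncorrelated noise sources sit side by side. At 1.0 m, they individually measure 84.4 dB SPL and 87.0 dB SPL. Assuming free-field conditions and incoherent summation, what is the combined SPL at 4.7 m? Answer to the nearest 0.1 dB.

Combined at 1.0 m: 10·log₁₀(10^(84.4/10)+10^(87.0/10)) = 88.90 dB SPL.
Then apply −20·log₁₀(4.7/1.0) = -13.44 dB → 75.5 dB SPL.

75.5 dB SPL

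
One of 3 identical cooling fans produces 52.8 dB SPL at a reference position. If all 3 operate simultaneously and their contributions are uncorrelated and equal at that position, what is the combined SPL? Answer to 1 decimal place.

57.6 dB SPL

3 equal incoherent sources raise the level by 10·log₁₀(3) = 4.77 dB.
L_total = 52.8 + 4.77 = 57.6 dB SPL.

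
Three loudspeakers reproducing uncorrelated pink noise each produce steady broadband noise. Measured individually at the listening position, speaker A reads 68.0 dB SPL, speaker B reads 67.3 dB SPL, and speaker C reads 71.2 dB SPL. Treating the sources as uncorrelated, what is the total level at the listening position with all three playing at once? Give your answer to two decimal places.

Add the sources as powers (linear), then convert back to dB:
L_total = 10·log₁₀(10^(68.0/10) + 10^(67.3/10) + 10^(71.2/10)) = 10·log₁₀(24860000) = 73.96 dB SPL.

73.96 dB SPL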